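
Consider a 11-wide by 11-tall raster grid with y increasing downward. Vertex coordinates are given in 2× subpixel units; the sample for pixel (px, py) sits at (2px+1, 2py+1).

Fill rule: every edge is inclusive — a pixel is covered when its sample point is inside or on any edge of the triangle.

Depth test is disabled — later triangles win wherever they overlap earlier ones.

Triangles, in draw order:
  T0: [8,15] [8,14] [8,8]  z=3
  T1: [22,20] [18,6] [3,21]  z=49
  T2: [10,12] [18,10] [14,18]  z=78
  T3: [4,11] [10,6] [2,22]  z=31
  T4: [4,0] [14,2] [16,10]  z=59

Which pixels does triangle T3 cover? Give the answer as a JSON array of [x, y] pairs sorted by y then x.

T0:
  degenerate (2·area = 0) — covers nothing
T1:
  2·area = 270  (B↔C swapped to make it positive)
  edge (22, 20)→(3, 21): d=(-19,1) inclusive
  edge (3, 21)→(18, 6): d=(15,-15) inclusive
  edge (18, 6)→(22, 20): d=(4,14) inclusive
    (10,1)@(21, 3): e=[324,0,-54] → ·  [on edge]
    (9,2)@(19, 5): e=[288,0,-18] → ·  [on edge]
    (8,3)@(17, 7): e=[252,0,18] → █  [on edge]
    (9,3)@(19, 7): e=[250,30,-10] → ·
    (7,4)@(15, 9): e=[216,0,54] → █  [on edge]
    (9,4)@(19, 9): e=[212,60,-2] → ·
    (6,5)@(13, 11): e=[180,0,90] → █  [on edge]
    (9,5)@(19, 11): e=[174,90,6] → █
    (10,5)@(21, 11): e=[172,120,-22] → ·
    (5,6)@(11, 13): e=[144,0,126] → █  [on edge]
    (10,6)@(21, 13): e=[134,150,-14] → ·
    (4,7)@(9, 15): e=[108,0,162] → █  [on edge]
    (3,8)@(7, 17): e=[72,0,198] → █  [on edge]
    (2,9)@(5, 19): e=[36,0,234] → █  [on edge]
    (1,10)@(3, 21): e=[0,0,270] → █  [on edge]
  covered (36 px):
    · · · · · · · · · · ·
    · · · · · · · · · · ·
    · · · · · · · · · · ·
    · · · · · · · · █ · ·
    · · · · · · · █ █ · ·
    · · · · · · █ █ █ █ ·
    · · · · · █ █ █ █ █ ·
    · · · · █ █ █ █ █ █ ·
    · · · █ █ █ █ █ █ █ █
    · · █ █ █ █ █ █ █ █ █
    · █ · · · · · · · · ·
T2:
  2·area = 56
  edge (10, 12)→(18, 10): d=(8,-2) inclusive
  edge (18, 10)→(14, 18): d=(-4,8) inclusive
  edge (14, 18)→(10, 12): d=(-4,-6) inclusive
    (7,5)@(15, 11): e=[2,20,34] → █
    (8,5)@(17, 11): e=[6,4,46] → █
    (9,5)@(19, 11): e=[10,-12,58] → ·
    (5,6)@(11, 13): e=[10,44,2] → █
    (6,6)@(13, 13): e=[14,28,14] → █
    (8,6)@(17, 13): e=[22,-4,38] → ·
    (5,7)@(11, 15): e=[26,36,-6] → ·
    (6,7)@(13, 15): e=[30,20,6] → █
    (8,7)@(17, 15): e=[38,-12,30] → ·
    (6,8)@(13, 17): e=[46,12,-2] → ·
    (7,8)@(15, 17): e=[50,-4,10] → ·
  covered (7 px):
    · · · · · · · · · · ·
    · · · · · · · · · · ·
    · · · · · · · · · · ·
    · · · · · · · · · · ·
    · · · · · · · · · · ·
    · · · · · · · █ █ · ·
    · · · · · █ █ █ · · ·
    · · · · · · █ █ · · ·
    · · · · · · · · · · ·
    · · · · · · · · · · ·
    · · · · · · · · · · ·
T3:
  2·area = 56
  edge (4, 11)→(10, 6): d=(6,-5) inclusive
  edge (10, 6)→(2, 22): d=(-8,16) inclusive
  edge (2, 22)→(4, 11): d=(2,-11) inclusive
    (4,3)@(9, 7): e=[1,8,47] → █
    (5,3)@(11, 7): e=[11,-24,69] → ·
    (3,4)@(7, 9): e=[3,24,29] → █
    (4,4)@(9, 9): e=[13,-8,51] → ·
    (2,5)@(5, 11): e=[5,40,11] → █
    (4,5)@(9, 11): e=[25,-24,55] → ·
    (2,6)@(5, 13): e=[17,24,15] → █
    (3,6)@(7, 13): e=[27,-8,37] → ·
    (2,7)@(5, 15): e=[29,8,19] → █
    (3,7)@(7, 15): e=[39,-24,41] → ·
    (1,8)@(3, 17): e=[31,24,1] → █
    (2,8)@(5, 17): e=[41,-8,23] → ·
  covered (8 px):
    · · · · · · · · · · ·
    · · · · · · · · · · ·
    · · · · · · · · · · ·
    · · · · █ · · · · · ·
    · · · █ · · · · · · ·
    · · █ █ · · · · · · ·
    · · █ · · · · · · · ·
    · · █ · · · · · · · ·
    · █ · · · · · · · · ·
    · █ · · · · · · · · ·
    · · · · · · · · · · ·
T4:
  2·area = 76
  edge (4, 0)→(14, 2): d=(10,2) inclusive
  edge (14, 2)→(16, 10): d=(2,8) inclusive
  edge (16, 10)→(4, 0): d=(-12,-10) inclusive
    (3,0)@(7, 1): e=[4,54,18] → █
    (4,0)@(9, 1): e=[0,38,38] → █  [on edge]
    (5,0)@(11, 1): e=[-4,22,58] → ·
    (3,1)@(7, 3): e=[24,58,-6] → ·
    (4,1)@(9, 3): e=[20,42,14] → █
    (5,1)@(11, 3): e=[16,26,34] → █
    (6,1)@(13, 3): e=[12,10,54] → █
    (7,1)@(15, 3): e=[8,-6,74] → ·
    (9,1)@(19, 3): e=[0,-38,114] → ·  [on edge]
    (4,2)@(9, 5): e=[40,46,-10] → ·
    (5,2)@(11, 5): e=[36,30,10] → █
    (7,2)@(15, 5): e=[28,-2,50] → ·
  covered (10 px):
    · · · █ █ · · · · · ·
    · · · · █ █ █ · · · ·
    · · · · · █ █ · · · ·
    · · · · · · █ █ · · ·
    · · · · · · · █ · · ·
    · · · · · · · · · · ·
    · · · · · · · · · · ·
    · · · · · · · · · · ·
    · · · · · · · · · · ·
    · · · · · · · · · · ·
    · · · · · · · · · · ·

Result: [[4,3],[3,4],[2,5],[3,5],[2,6],[2,7],[1,8],[1,9]]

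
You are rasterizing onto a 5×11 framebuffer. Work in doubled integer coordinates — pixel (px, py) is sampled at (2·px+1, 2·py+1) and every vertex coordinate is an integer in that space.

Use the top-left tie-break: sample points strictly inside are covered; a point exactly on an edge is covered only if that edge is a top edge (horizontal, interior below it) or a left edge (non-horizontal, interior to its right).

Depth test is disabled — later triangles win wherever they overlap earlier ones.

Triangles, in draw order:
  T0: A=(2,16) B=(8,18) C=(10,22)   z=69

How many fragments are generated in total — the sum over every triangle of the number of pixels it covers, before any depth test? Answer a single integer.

T0:
  2·area = 20
  edge (2, 16)→(8, 18): d=(6,2) right/bottom  bias=-1
  edge (8, 18)→(10, 22): d=(2,4) right/bottom  bias=-1
  edge (10, 22)→(2, 16): d=(-8,-6) top-left  bias=+0
    (2,8)@(5, 17): e=[0,10,10] → ·  [on edge]
    (3,9)@(7, 19): e=[8,6,6] → █
    (4,9)@(9, 19): e=[4,-2,18] → ·
    (3,10)@(7, 21): e=[20,10,-10] → ·
    (4,10)@(9, 21): e=[16,2,2] → █
  covered (2 px):
    · · · · ·
    · · · · ·
    · · · · ·
    · · · · ·
    · · · · ·
    · · · · ·
    · · · · ·
    · · · · ·
    · · · · ·
    · · · █ ·
    · · · · █

Answer: 2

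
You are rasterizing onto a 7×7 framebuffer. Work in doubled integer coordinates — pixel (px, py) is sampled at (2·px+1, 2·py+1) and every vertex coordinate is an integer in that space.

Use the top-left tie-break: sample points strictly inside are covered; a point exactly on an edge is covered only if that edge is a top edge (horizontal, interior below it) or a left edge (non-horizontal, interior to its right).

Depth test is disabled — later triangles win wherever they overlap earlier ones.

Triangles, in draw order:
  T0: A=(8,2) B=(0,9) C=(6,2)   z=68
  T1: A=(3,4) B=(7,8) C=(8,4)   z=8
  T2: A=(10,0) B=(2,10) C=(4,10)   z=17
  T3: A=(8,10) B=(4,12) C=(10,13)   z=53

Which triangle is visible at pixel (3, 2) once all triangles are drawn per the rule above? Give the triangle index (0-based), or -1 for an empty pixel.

T0:
  2·area = 14
  edge (8, 2)→(0, 9): d=(-8,7) right/bottom  bias=-1
  edge (0, 9)→(6, 2): d=(6,-7) top-left  bias=+0
  edge (6, 2)→(8, 2): d=(2,0) top-left  bias=+0
  covered (0 px):
    · · · · · · ·
    · · · · · · ·
    · · · · · · ·
    · · · · · · ·
    · · · · · · ·
    · · · · · · ·
    · · · · · · ·
T1:
  2·area = 20  (B↔C swapped to make it positive)
  edge (3, 4)→(8, 4): d=(5,0) top-left  bias=+0
  edge (8, 4)→(7, 8): d=(-1,4) right/bottom  bias=-1
  edge (7, 8)→(3, 4): d=(-4,-4) top-left  bias=+0
    (2,2)@(5, 5): e=[5,11,4] → #
    (3,2)@(7, 5): e=[5,3,12] → #
    (4,2)@(9, 5): e=[5,-5,20] → ·
    (2,3)@(5, 7): e=[15,9,-4] → ·
    (3,3)@(7, 7): e=[15,1,4] → #
    (4,3)@(9, 7): e=[15,-7,12] → ·
    (3,4)@(7, 9): e=[25,-1,-4] → ·
  covered (3 px):
    · · · · · · ·
    · · · · · · ·
    · · # # · · ·
    · · · # · · ·
    · · · · · · ·
    · · · · · · ·
    · · · · · · ·
T2:
  2·area = 20  (B↔C swapped to make it positive)
  edge (10, 0)→(4, 10): d=(-6,10) right/bottom  bias=-1
  edge (4, 10)→(2, 10): d=(-2,0) right/bottom  bias=-1
  edge (2, 10)→(10, 0): d=(8,-10) top-left  bias=+0
    (3,2)@(7, 5): e=[0,10,10] → ·  [on edge]
    (2,3)@(5, 7): e=[8,6,6] → #
    (3,3)@(7, 7): e=[-12,6,26] → ·
    (1,4)@(3, 9): e=[16,2,2] → #
    (2,4)@(5, 9): e=[-4,2,22] → ·
    (1,5)@(3, 11): e=[4,-2,18] → ·
  covered (2 px):
    · · · · · · ·
    · · · · · · ·
    · · · · · · ·
    · · # · · · ·
    · # · · · · ·
    · · · · · · ·
    · · · · · · ·
T3:
  2·area = 16  (B↔C swapped to make it positive)
  edge (8, 10)→(10, 13): d=(2,3) right/bottom  bias=-1
  edge (10, 13)→(4, 12): d=(-6,-1) top-left  bias=+0
  edge (4, 12)→(8, 10): d=(4,-2) top-left  bias=+0
    (3,5)@(7, 11): e=[5,9,2] → #
    (4,5)@(9, 11): e=[-1,11,6] → ·
    (3,6)@(7, 13): e=[9,-3,10] → ·
  covered (1 px):
    · · · · · · ·
    · · · · · · ·
    · · · · · · ·
    · · · · · · ·
    · · · · · · ·
    · · · # · · ·
    · · · · · · ·

Z-buffer (winner per pixel, '.' = empty):
  . . . . . . .
  . . . . . . .
  . . 1 1 . . .
  . . 2 1 . . .
  . 2 . . . . .
  . . . 3 . . .
  . . . . . . .

Final: 1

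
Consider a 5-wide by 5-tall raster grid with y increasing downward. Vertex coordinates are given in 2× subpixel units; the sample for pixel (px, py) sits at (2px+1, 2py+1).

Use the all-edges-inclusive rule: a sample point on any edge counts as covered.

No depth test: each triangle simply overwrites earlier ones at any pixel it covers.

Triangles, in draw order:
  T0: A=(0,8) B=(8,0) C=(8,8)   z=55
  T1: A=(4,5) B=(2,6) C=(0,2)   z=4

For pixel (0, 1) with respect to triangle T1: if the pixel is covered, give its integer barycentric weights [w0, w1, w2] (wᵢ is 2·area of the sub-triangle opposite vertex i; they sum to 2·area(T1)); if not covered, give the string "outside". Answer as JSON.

T0:
  2·area = 64
  edge (0, 8)→(8, 0): d=(8,-8) inclusive
  edge (8, 0)→(8, 8): d=(0,8) inclusive
  edge (8, 8)→(0, 8): d=(-8,0) inclusive
    (3,0)@(7, 1): e=[0,8,56] → #  [on edge]
    (4,0)@(9, 1): e=[16,-8,56] → ·
    (2,1)@(5, 3): e=[0,24,40] → #  [on edge]
    (4,1)@(9, 3): e=[32,-8,40] → ·
    (1,2)@(3, 5): e=[0,40,24] → #  [on edge]
    (4,2)@(9, 5): e=[48,-8,24] → ·
    (0,3)@(1, 7): e=[0,56,8] → #  [on edge]
    (4,3)@(9, 7): e=[64,-8,8] → ·
    (0,4)@(1, 9): e=[16,56,-8] → ·
    (1,4)@(3, 9): e=[32,40,-8] → ·
    (2,4)@(5, 9): e=[48,24,-8] → ·
    (3,4)@(7, 9): e=[64,8,-8] → ·
  covered (10 px):
    · · · # ·
    · · # # ·
    · # # # ·
    # # # # ·
    · · · · ·
T1:
  2·area = 10
  edge (4, 5)→(2, 6): d=(-2,1) inclusive
  edge (2, 6)→(0, 2): d=(-2,-4) inclusive
  edge (0, 2)→(4, 5): d=(4,3) inclusive
    (0,1)@(1, 3): e=[7,2,1] → #
    (1,1)@(3, 3): e=[5,10,-5] → ·
    (0,2)@(1, 5): e=[3,-2,9] → ·
    (1,2)@(3, 5): e=[1,6,3] → #
    (2,2)@(5, 5): e=[-1,14,-3] → ·
    (1,3)@(3, 7): e=[-3,2,11] → ·
  covered (2 px):
    · · · · ·
    # · · · ·
    · # · · ·
    · · · · ·
    · · · · ·

Final: [2,1,7]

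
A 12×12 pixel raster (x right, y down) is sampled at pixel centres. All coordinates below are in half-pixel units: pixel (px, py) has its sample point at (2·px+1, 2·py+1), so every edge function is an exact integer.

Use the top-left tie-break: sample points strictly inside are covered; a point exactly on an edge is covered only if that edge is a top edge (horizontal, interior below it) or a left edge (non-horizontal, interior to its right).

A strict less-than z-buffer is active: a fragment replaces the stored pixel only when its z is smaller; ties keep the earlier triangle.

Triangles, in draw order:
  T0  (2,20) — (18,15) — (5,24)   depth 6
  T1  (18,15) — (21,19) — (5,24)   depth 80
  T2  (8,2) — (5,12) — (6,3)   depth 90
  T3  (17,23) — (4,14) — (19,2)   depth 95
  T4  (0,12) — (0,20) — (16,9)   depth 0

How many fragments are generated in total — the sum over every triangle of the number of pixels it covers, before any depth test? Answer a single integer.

T0:
  2·area = 79
  edge (2, 20)→(18, 15): d=(16,-5) top-left  bias=+0
  edge (18, 15)→(5, 24): d=(-13,9) right/bottom  bias=-1
  edge (5, 24)→(2, 20): d=(-3,-4) top-left  bias=+0
    (6,8)@(13, 17): e=[7,19,53] → █
    (7,8)@(15, 17): e=[17,1,61] → █
    (8,8)@(17, 17): e=[27,-17,69] → ·
    (3,9)@(7, 19): e=[9,47,23] → █
    (4,9)@(9, 19): e=[19,29,31] → █
    (5,9)@(11, 19): e=[29,11,39] → █
    (6,9)@(13, 19): e=[39,-7,47] → ·
    (7,9)@(15, 19): e=[49,-25,55] → ·
    (1,10)@(3, 21): e=[21,57,1] → █
    (2,10)@(5, 21): e=[31,39,9] → █
    (5,10)@(11, 21): e=[61,-15,33] → ·
    (1,11)@(3, 23): e=[53,31,-5] → ·
  covered (10 px):
    · · · · · · · · · · · ·
    · · · · · · · · · · · ·
    · · · · · · · · · · · ·
    · · · · · · · · · · · ·
    · · · · · · · · · · · ·
    · · · · · · · · · · · ·
    · · · · · · · · · · · ·
    · · · · · · · · · · · ·
    · · · · · · █ █ · · · ·
    · · · █ █ █ · · · · · ·
    · █ █ █ █ · · · · · · ·
    · · █ · · · · · · · · ·
T1:
  2·area = 79
  edge (18, 15)→(21, 19): d=(3,4) right/bottom  bias=-1
  edge (21, 19)→(5, 24): d=(-16,5) right/bottom  bias=-1
  edge (5, 24)→(18, 15): d=(13,-9) top-left  bias=+0
    (4,1)@(9, 3): e=[0,316,-237] → ·  [on edge]
    (7,5)@(15, 11): e=[0,158,-79] → ·  [on edge]
    (8,8)@(17, 17): e=[10,52,17] → █
    (9,8)@(19, 17): e=[2,42,35] → █
    (10,8)@(21, 17): e=[-6,32,53] → ·
    (6,9)@(13, 19): e=[32,40,7] → █
    (7,9)@(15, 19): e=[24,30,25] → █
    (10,9)@(21, 19): e=[0,0,79] → ·  [on edge]
    (5,10)@(11, 21): e=[46,18,15] → █
    (7,10)@(15, 21): e=[30,-2,51] → ·
    (8,10)@(17, 21): e=[22,-12,69] → ·
    (9,10)@(19, 21): e=[14,-22,87] → ·
  covered (9 px):
    · · · · · · · · · · · ·
    · · · · · · · · · · · ·
    · · · · · · · · · · · ·
    · · · · · · · · · · · ·
    · · · · · · · · · · · ·
    · · · · · · · · · · · ·
    · · · · · · · · · · · ·
    · · · · · · · · · · · ·
    · · · · · · · · █ █ · ·
    · · · · · · █ █ █ █ · ·
    · · · · · █ █ · · · · ·
    · · · █ · · · · · · · ·
T2:
  2·area = 17
  edge (8, 2)→(5, 12): d=(-3,10) right/bottom  bias=-1
  edge (5, 12)→(6, 3): d=(1,-9) top-left  bias=+0
  edge (6, 3)→(8, 2): d=(2,-1) top-left  bias=+0
    (3,1)@(7, 3): e=[7,9,1] → █
    (4,1)@(9, 3): e=[-13,27,3] → ·
    (3,2)@(7, 5): e=[1,11,5] → █
    (4,2)@(9, 5): e=[-19,29,7] → ·
    (3,3)@(7, 7): e=[-5,13,9] → ·
  covered (2 px):
    · · · · · · · · · · · ·
    · · · █ · · · · · · · ·
    · · · █ · · · · · · · ·
    · · · · · · · · · · · ·
    · · · · · · · · · · · ·
    · · · · · · · · · · · ·
    · · · · · · · · · · · ·
    · · · · · · · · · · · ·
    · · · · · · · · · · · ·
    · · · · · · · · · · · ·
    · · · · · · · · · · · ·
    · · · · · · · · · · · ·
T3:
  2·area = 291
  edge (17, 23)→(4, 14): d=(-13,-9) top-left  bias=+0
  edge (4, 14)→(19, 2): d=(15,-12) top-left  bias=+0
  edge (19, 2)→(17, 23): d=(-2,21) right/bottom  bias=-1
    (8,2)@(17, 5): e=[234,21,36] → █
    (9,2)@(19, 5): e=[252,45,-6] → ·
    (6,3)@(13, 7): e=[172,3,116] → █
    (7,3)@(15, 7): e=[190,27,74] → █
    (9,3)@(19, 7): e=[226,75,-10] → ·
    (5,4)@(11, 9): e=[128,9,154] → █
    (9,4)@(19, 9): e=[200,105,-14] → ·
    (4,5)@(9, 11): e=[84,15,192] → █
    (9,5)@(19, 11): e=[174,135,-18] → ·
    (3,6)@(7, 13): e=[40,21,230] → █
    (9,6)@(19, 13): e=[148,165,-22] → ·
    (3,7)@(7, 15): e=[14,51,226] → █
    (8,11)@(17, 23): e=[0,291,0] → ·  [on edge]
  covered (35 px):
    · · · · · · · · · · · ·
    · · · · · · · · · · · ·
    · · · · · · · · █ · · ·
    · · · · · · █ █ █ · · ·
    · · · · · █ █ █ █ · · ·
    · · · · █ █ █ █ █ · · ·
    · · · █ █ █ █ █ █ · · ·
    · · · █ █ █ █ █ █ · · ·
    · · · · █ █ █ █ █ · · ·
    · · · · · · █ █ █ · · ·
    · · · · · · · █ █ · · ·
    · · · · · · · · · · · ·
T4:
  2·area = 128  (B↔C swapped to make it positive)
  edge (0, 12)→(16, 9): d=(16,-3) top-left  bias=+0
  edge (16, 9)→(0, 20): d=(-16,11) right/bottom  bias=-1
  edge (0, 20)→(0, 12): d=(0,-8) top-left  bias=+0
    (3,5)@(7, 11): e=[5,67,56] → █
    (4,5)@(9, 11): e=[11,45,72] → █
    (5,5)@(11, 11): e=[17,23,88] → █
    (6,5)@(13, 11): e=[23,1,104] → █
    (7,5)@(15, 11): e=[29,-21,120] → ·
    (0,6)@(1, 13): e=[19,101,8] → █
    (1,6)@(3, 13): e=[25,79,24] → █
    (2,6)@(5, 13): e=[31,57,40] → █
    (5,6)@(11, 13): e=[49,-9,88] → ·
    (6,6)@(13, 13): e=[55,-31,104] → ·
    (0,7)@(1, 15): e=[51,69,8] → █
    (4,7)@(9, 15): e=[75,-19,72] → ·
  covered (16 px):
    · · · · · · · · · · · ·
    · · · · · · · · · · · ·
    · · · · · · · · · · · ·
    · · · · · · · · · · · ·
    · · · · · · · · · · · ·
    · · · █ █ █ █ · · · · ·
    █ █ █ █ █ · · · · · · ·
    █ █ █ █ · · · · · · · ·
    █ █ · · · · · · · · · ·
    █ · · · · · · · · · · ·
    · · · · · · · · · · · ·
    · · · · · · · · · · · ·

Answer: 72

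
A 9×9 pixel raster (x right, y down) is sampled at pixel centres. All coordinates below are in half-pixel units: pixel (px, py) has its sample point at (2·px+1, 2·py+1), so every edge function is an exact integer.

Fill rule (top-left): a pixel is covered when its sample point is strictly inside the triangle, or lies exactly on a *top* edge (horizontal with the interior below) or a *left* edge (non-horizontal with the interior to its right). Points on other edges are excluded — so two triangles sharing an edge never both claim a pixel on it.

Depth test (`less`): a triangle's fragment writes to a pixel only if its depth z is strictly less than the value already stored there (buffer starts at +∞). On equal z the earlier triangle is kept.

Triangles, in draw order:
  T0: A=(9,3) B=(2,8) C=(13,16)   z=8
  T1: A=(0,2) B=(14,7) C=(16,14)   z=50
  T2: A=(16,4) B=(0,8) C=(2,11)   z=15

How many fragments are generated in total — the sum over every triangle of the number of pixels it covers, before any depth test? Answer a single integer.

T0:
  2·area = 111  (B↔C swapped to make it positive)
  edge (9, 3)→(13, 16): d=(4,13) right/bottom  bias=-1
  edge (13, 16)→(2, 8): d=(-11,-8) top-left  bias=+0
  edge (2, 8)→(9, 3): d=(7,-5) top-left  bias=+0
    (4,1)@(9, 3): e=[0,111,0] → ·  [on edge]
    (3,2)@(7, 5): e=[34,73,4] → █
    (4,2)@(9, 5): e=[8,89,14] → █
    (5,2)@(11, 5): e=[-18,105,24] → ·
    (2,3)@(5, 7): e=[68,35,8] → █
    (5,3)@(11, 7): e=[-10,83,38] → ·
    (2,4)@(5, 9): e=[76,13,22] → █
    (5,4)@(11, 9): e=[-2,61,52] → ·
    (2,5)@(5, 11): e=[84,-9,36] → ·
    (3,5)@(7, 11): e=[58,7,46] → █
    (5,5)@(11, 11): e=[6,39,66] → █
    (6,5)@(13, 11): e=[-20,55,76] → ·
  covered (13 px):
    · · · · · · · · ·
    · · · · · · · · ·
    · · · █ █ · · · ·
    · · █ █ █ · · · ·
    · · █ █ █ · · · ·
    · · · █ █ █ · · ·
    · · · · █ █ · · ·
    · · · · · · · · ·
    · · · · · · · · ·
T1:
  2·area = 88
  edge (0, 2)→(14, 7): d=(14,5) right/bottom  bias=-1
  edge (14, 7)→(16, 14): d=(2,7) right/bottom  bias=-1
  edge (16, 14)→(0, 2): d=(-16,-12) top-left  bias=+0
    (2,2)@(5, 5): e=[17,59,12] → █
    (3,2)@(7, 5): e=[7,45,36] → █
    (4,2)@(9, 5): e=[-3,31,60] → ·
    (2,3)@(5, 7): e=[45,63,-20] → ·
    (3,3)@(7, 7): e=[35,49,4] → █
    (4,3)@(9, 7): e=[25,35,28] → █
    (5,3)@(11, 7): e=[15,21,52] → █
    (6,3)@(13, 7): e=[5,7,76] → █
    (7,3)@(15, 7): e=[-5,-7,100] → ·
    (3,4)@(7, 9): e=[63,53,-28] → ·
    (4,4)@(9, 9): e=[53,39,-4] → ·
    (5,4)@(11, 9): e=[43,25,20] → █
  covered (11 px):
    · · · · · · · · ·
    · · · · · · · · ·
    · · █ █ · · · · ·
    · · · █ █ █ █ · ·
    · · · · · █ █ · ·
    · · · · · · █ █ ·
    · · · · · · · █ ·
    · · · · · · · · ·
    · · · · · · · · ·
T2:
  2·area = 56  (B↔C swapped to make it positive)
  edge (16, 4)→(2, 11): d=(-14,7) right/bottom  bias=-1
  edge (2, 11)→(0, 8): d=(-2,-3) top-left  bias=+0
  edge (0, 8)→(16, 4): d=(16,-4) top-left  bias=+0
    (6,2)@(13, 5): e=[7,45,4] → █
    (7,2)@(15, 5): e=[-7,51,12] → ·
    (2,3)@(5, 7): e=[35,17,4] → █
    (3,3)@(7, 7): e=[21,23,12] → █
    (4,3)@(9, 7): e=[7,29,20] → █
    (5,3)@(11, 7): e=[-7,35,28] → ·
    (6,3)@(13, 7): e=[-21,41,36] → ·
    (0,4)@(1, 9): e=[35,1,20] → █
    (1,4)@(3, 9): e=[21,7,28] → █
    (3,4)@(7, 9): e=[-7,19,44] → ·
    (4,4)@(9, 9): e=[-21,25,52] → ·
    (0,5)@(1, 11): e=[7,-3,52] → ·
  covered (7 px):
    · · · · · · · · ·
    · · · · · · · · ·
    · · · · · · █ · ·
    · · █ █ █ · · · ·
    █ █ █ · · · · · ·
    · · · · · · · · ·
    · · · · · · · · ·
    · · · · · · · · ·
    · · · · · · · · ·

Final: 31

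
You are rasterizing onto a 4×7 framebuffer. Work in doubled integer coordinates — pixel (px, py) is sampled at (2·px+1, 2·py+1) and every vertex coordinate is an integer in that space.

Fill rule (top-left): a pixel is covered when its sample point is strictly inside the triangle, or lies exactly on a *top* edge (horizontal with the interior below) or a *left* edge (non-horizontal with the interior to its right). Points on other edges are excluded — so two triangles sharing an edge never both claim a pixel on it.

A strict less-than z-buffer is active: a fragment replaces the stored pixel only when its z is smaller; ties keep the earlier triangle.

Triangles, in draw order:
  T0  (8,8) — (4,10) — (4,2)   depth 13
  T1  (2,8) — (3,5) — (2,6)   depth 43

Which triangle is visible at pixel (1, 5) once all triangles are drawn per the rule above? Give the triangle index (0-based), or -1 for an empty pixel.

T0:
  2·area = 32
  edge (8, 8)→(4, 10): d=(-4,2) right/bottom  bias=-1
  edge (4, 10)→(4, 2): d=(0,-8) top-left  bias=+0
  edge (4, 2)→(8, 8): d=(4,6) right/bottom  bias=-1
    (2,2)@(5, 5): e=[18,8,6] → #
    (3,2)@(7, 5): e=[14,24,-6] → ·
    (2,3)@(5, 7): e=[10,8,14] → #
    (3,3)@(7, 7): e=[6,24,2] → #
    (2,4)@(5, 9): e=[2,8,22] → #
    (3,4)@(7, 9): e=[-2,24,10] → ·
    (2,5)@(5, 11): e=[-6,8,30] → ·
  covered (4 px):
    · · · ·
    · · · ·
    · · # ·
    · · # #
    · · # ·
    · · · ·
    · · · ·
T1:
  2·area = 2  (B↔C swapped to make it positive)
  edge (2, 8)→(2, 6): d=(0,-2) top-left  bias=+0
  edge (2, 6)→(3, 5): d=(1,-1) top-left  bias=+0
  edge (3, 5)→(2, 8): d=(-1,3) right/bottom  bias=-1
    (3,0)@(7, 1): e=[10,0,-8] → ·  [on edge]
    (2,1)@(5, 3): e=[6,0,-4] → ·  [on edge]
    (1,2)@(3, 5): e=[2,0,0] → ·  [on edge]
    (0,3)@(1, 7): e=[-2,0,4] → ·  [on edge]
    (0,5)@(1, 11): e=[-2,4,0] → ·  [on edge]
  covered (0 px):
    · · · ·
    · · · ·
    · · · ·
    · · · ·
    · · · ·
    · · · ·
    · · · ·

Z-buffer (winner per pixel, '.' = empty):
  . . . .
  . . . .
  . . 0 .
  . . 0 0
  . . 0 .
  . . . .
  . . . .

Answer: -1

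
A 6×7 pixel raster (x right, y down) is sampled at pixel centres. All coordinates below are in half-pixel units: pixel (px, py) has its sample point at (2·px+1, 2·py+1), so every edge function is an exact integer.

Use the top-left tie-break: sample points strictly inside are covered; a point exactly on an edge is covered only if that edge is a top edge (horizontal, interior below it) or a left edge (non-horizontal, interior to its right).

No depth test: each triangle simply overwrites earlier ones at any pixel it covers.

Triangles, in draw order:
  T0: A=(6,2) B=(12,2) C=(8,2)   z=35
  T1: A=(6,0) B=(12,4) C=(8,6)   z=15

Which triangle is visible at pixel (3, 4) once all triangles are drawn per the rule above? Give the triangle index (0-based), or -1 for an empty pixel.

T0:
  degenerate (2·area = 0) — covers nothing
T1:
  2·area = 28
  edge (6, 0)→(12, 4): d=(6,4) right/bottom  bias=-1
  edge (12, 4)→(8, 6): d=(-4,2) right/bottom  bias=-1
  edge (8, 6)→(6, 0): d=(-2,-6) top-left  bias=+0
    (3,0)@(7, 1): e=[2,22,4] → X
    (4,0)@(9, 1): e=[-6,18,16] → .
    (3,1)@(7, 3): e=[14,14,0] → X  [on edge]
    (4,1)@(9, 3): e=[6,10,12] → X
    (5,1)@(11, 3): e=[-2,6,24] → .
    (3,2)@(7, 5): e=[26,6,-4] → .
    (4,2)@(9, 5): e=[18,2,8] → X
    (5,2)@(11, 5): e=[10,-2,20] → .
    (4,3)@(9, 7): e=[30,-6,4] → .
    (4,4)@(9, 9): e=[42,-14,0] → .  [on edge]
  covered (4 px):
    . . . X . .
    . . . X X .
    . . . . X .
    . . . . . .
    . . . . . .
    . . . . . .
    . . . . . .

Z-buffer (winner per pixel, '.' = empty):
  . . . 1 . .
  . . . 1 1 .
  . . . . 1 .
  . . . . . .
  . . . . . .
  . . . . . .
  . . . . . .

Result: -1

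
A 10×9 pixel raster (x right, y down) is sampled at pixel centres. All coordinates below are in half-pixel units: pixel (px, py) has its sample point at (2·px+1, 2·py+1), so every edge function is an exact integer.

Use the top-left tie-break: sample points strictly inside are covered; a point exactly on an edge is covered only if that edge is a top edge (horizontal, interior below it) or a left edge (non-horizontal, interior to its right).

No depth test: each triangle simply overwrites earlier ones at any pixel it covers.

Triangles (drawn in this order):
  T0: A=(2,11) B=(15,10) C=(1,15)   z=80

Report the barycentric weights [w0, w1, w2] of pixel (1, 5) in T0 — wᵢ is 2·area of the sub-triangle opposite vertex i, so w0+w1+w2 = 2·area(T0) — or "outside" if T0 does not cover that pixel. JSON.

T0:
  2·area = 51
  edge (2, 11)→(15, 10): d=(13,-1) top-left  bias=+0
  edge (15, 10)→(1, 15): d=(-14,5) right/bottom  bias=-1
  edge (1, 15)→(2, 11): d=(1,-4) top-left  bias=+0
    (1,3)@(3, 7): e=[-51,102,0] → ·  [on edge]
    (1,5)@(3, 11): e=[1,46,4] → #
    (2,5)@(5, 11): e=[3,36,12] → #
    (3,5)@(7, 11): e=[5,26,20] → #
    (4,5)@(9, 11): e=[7,16,28] → #
    (5,5)@(11, 11): e=[9,6,36] → #
    (6,5)@(13, 11): e=[11,-4,44] → ·
    (1,6)@(3, 13): e=[27,18,6] → #
    (3,6)@(7, 13): e=[31,-2,22] → ·
    (4,6)@(9, 13): e=[33,-12,30] → ·
    (5,6)@(11, 13): e=[35,-22,38] → ·
    (0,7)@(1, 15): e=[51,0,0] → ·  [on edge]
  covered (7 px):
    · · · · · · · · · ·
    · · · · · · · · · ·
    · · · · · · · · · ·
    · · · · · · · · · ·
    · · · · · · · · · ·
    · # # # # # · · · ·
    · # # · · · · · · ·
    · · · · · · · · · ·
    · · · · · · · · · ·

Final: [46,4,1]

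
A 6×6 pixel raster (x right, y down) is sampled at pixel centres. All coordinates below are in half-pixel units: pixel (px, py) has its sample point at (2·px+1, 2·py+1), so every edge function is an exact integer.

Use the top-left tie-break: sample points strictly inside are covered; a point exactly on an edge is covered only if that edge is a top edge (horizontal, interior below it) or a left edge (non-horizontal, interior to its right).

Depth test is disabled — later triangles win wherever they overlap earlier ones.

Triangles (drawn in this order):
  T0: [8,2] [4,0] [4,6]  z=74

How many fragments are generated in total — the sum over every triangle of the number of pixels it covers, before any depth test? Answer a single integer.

T0:
  2·area = 24  (B↔C swapped to make it positive)
  edge (8, 2)→(4, 6): d=(-4,4) right/bottom  bias=-1
  edge (4, 6)→(4, 0): d=(0,-6) top-left  bias=+0
  edge (4, 0)→(8, 2): d=(4,2) right/bottom  bias=-1
    (2,0)@(5, 1): e=[16,6,2] → #
    (3,0)@(7, 1): e=[8,18,-2] → ·
    (4,0)@(9, 1): e=[0,30,-6] → ·  [on edge]
    (2,1)@(5, 3): e=[8,6,10] → #
    (3,1)@(7, 3): e=[0,18,6] → ·  [on edge]
    (2,2)@(5, 5): e=[0,6,18] → ·  [on edge]
    (1,3)@(3, 7): e=[0,-6,30] → ·  [on edge]
    (0,4)@(1, 9): e=[0,-18,42] → ·  [on edge]
  covered (2 px):
    · · # · · ·
    · · # · · ·
    · · · · · ·
    · · · · · ·
    · · · · · ·
    · · · · · ·

Final: 2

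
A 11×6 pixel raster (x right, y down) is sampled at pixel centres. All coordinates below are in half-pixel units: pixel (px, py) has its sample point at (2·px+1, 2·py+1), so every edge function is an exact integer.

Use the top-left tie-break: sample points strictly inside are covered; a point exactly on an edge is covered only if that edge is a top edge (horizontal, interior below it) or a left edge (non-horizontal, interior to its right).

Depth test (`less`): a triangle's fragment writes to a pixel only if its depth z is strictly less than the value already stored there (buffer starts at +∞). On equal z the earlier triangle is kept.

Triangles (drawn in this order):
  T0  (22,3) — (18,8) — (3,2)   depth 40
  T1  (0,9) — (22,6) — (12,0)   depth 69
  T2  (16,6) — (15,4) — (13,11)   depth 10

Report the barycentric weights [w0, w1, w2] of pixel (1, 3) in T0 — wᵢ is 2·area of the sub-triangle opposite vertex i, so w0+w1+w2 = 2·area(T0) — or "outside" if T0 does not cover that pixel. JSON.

T0:
  2·area = 99
  edge (22, 3)→(18, 8): d=(-4,5) right/bottom  bias=-1
  edge (18, 8)→(3, 2): d=(-15,-6) top-left  bias=+0
  edge (3, 2)→(22, 3): d=(19,1) right/bottom  bias=-1
    (3,1)@(7, 3): e=[75,9,15] → █
    (4,1)@(9, 3): e=[65,21,13] → █
    (5,1)@(11, 3): e=[55,33,11] → █
    (6,1)@(13, 3): e=[45,45,9] → █
    (7,1)@(15, 3): e=[35,57,7] → █
    (8,1)@(17, 3): e=[25,69,5] → █
    (9,1)@(19, 3): e=[15,81,3] → █
    (10,1)@(21, 3): e=[5,93,1] → █
    (3,2)@(7, 5): e=[67,-21,53] → ·
    (4,2)@(9, 5): e=[57,-9,51] → ·
    (5,2)@(11, 5): e=[47,3,49] → █
    (10,2)@(21, 5): e=[-3,63,39] → ·
  covered (14 px):
    · · · · · · · · · · ·
    · · · █ █ █ █ █ █ █ █
    · · · · · █ █ █ █ █ ·
    · · · · · · · · █ · ·
    · · · · · · · · · · ·
    · · · · · · · · · · ·
T1:
  2·area = 162  (B↔C swapped to make it positive)
  edge (0, 9)→(12, 0): d=(12,-9) top-left  bias=+0
  edge (12, 0)→(22, 6): d=(10,6) right/bottom  bias=-1
  edge (22, 6)→(0, 9): d=(-22,3) right/bottom  bias=-1
    (5,0)@(11, 1): e=[3,16,143] → █
    (6,0)@(13, 1): e=[21,4,137] → █
    (7,0)@(15, 1): e=[39,-8,131] → ·
    (4,1)@(9, 3): e=[9,48,105] → █
    (7,1)@(15, 3): e=[63,12,87] → █
    (8,1)@(17, 3): e=[81,0,81] → ·  [on edge]
    (3,2)@(7, 5): e=[15,80,67] → █
    (8,2)@(17, 5): e=[105,20,37] → █
    (9,2)@(19, 5): e=[123,8,31] → █
    (10,2)@(21, 5): e=[141,-4,25] → ·
    (1,3)@(3, 7): e=[3,124,35] → █
    (2,3)@(5, 7): e=[21,112,29] → █
  covered (19 px):
    · · · · · █ █ · · · ·
    · · · · █ █ █ █ · · ·
    · · · █ █ █ █ █ █ █ ·
    · █ █ █ █ █ █ · · · ·
    · · · · · · · · · · ·
    · · · · · · · · · · ·
T2:
  2·area = 11  (B↔C swapped to make it positive)
  edge (16, 6)→(13, 11): d=(-3,5) right/bottom  bias=-1
  edge (13, 11)→(15, 4): d=(2,-7) top-left  bias=+0
  edge (15, 4)→(16, 6): d=(1,2) right/bottom  bias=-1
    (9,0)@(19, 1): e=[0,22,-11] → ·  [on edge]
    (7,2)@(15, 5): e=[8,2,1] → █
    (8,2)@(17, 5): e=[-2,16,-3] → ·
    (7,3)@(15, 7): e=[2,6,3] → █
    (8,3)@(17, 7): e=[-8,20,-1] → ·
    (7,4)@(15, 9): e=[-4,10,5] → ·
    (6,5)@(13, 11): e=[0,0,11] → ·  [on edge]
  covered (2 px):
    · · · · · · · · · · ·
    · · · · · · · · · · ·
    · · · · · · · █ · · ·
    · · · · · · · █ · · ·
    · · · · · · · · · · ·
    · · · · · · · · · · ·

Answer: "outside"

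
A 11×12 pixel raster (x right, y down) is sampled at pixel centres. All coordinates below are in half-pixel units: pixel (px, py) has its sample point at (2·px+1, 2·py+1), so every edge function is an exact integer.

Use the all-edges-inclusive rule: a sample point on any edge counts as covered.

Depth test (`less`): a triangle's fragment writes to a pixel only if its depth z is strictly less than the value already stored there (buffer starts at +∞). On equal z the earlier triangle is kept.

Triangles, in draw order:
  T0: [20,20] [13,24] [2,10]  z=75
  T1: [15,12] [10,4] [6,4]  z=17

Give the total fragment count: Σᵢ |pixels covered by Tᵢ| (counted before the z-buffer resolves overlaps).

T0:
  2·area = 142
  edge (20, 20)→(13, 24): d=(-7,4) inclusive
  edge (13, 24)→(2, 10): d=(-11,-14) inclusive
  edge (2, 10)→(20, 20): d=(18,10) inclusive
    (1,5)@(3, 11): e=[131,3,8] → #
    (2,5)@(5, 11): e=[123,31,-12] → ·
    (1,6)@(3, 13): e=[117,-19,44] → ·
    (2,6)@(5, 13): e=[109,9,24] → #
    (3,6)@(7, 13): e=[101,37,4] → #
    (4,6)@(9, 13): e=[93,65,-16] → ·
    (2,7)@(5, 15): e=[95,-13,60] → ·
    (3,7)@(7, 15): e=[87,15,40] → #
    (4,7)@(9, 15): e=[79,43,20] → #
    (5,7)@(11, 15): e=[71,71,0] → #  [on edge]
    (6,7)@(13, 15): e=[63,99,-20] → ·
    (3,8)@(7, 17): e=[73,-7,76] → ·
  covered (18 px):
    · · · · · · · · · · ·
    · · · · · · · · · · ·
    · · · · · · · · · · ·
    · · · · · · · · · · ·
    · · · · · · · · · · ·
    · # · · · · · · · · ·
    · · # # · · · · · · ·
    · · · # # # · · · · ·
    · · · · # # # · · · ·
    · · · · · # # # # · ·
    · · · · · # # # # · ·
    · · · · · · # · · · ·
T1:
  2·area = 32  (B↔C swapped to make it positive)
  edge (15, 12)→(6, 4): d=(-9,-8) inclusive
  edge (6, 4)→(10, 4): d=(4,0) inclusive
  edge (10, 4)→(15, 12): d=(5,8) inclusive
    (4,2)@(9, 5): e=[15,4,13] → #
    (5,2)@(11, 5): e=[31,4,-3] → ·
    (4,3)@(9, 7): e=[-3,12,23] → ·
    (5,3)@(11, 7): e=[13,12,7] → #
    (6,3)@(13, 7): e=[29,12,-9] → ·
    (5,4)@(11, 9): e=[-5,20,17] → ·
    (6,4)@(13, 9): e=[11,20,1] → #
    (7,4)@(15, 9): e=[27,20,-15] → ·
    (6,5)@(13, 11): e=[-7,28,11] → ·
  covered (3 px):
    · · · · · · · · · · ·
    · · · · · · · · · · ·
    · · · · # · · · · · ·
    · · · · · # · · · · ·
    · · · · · · # · · · ·
    · · · · · · · · · · ·
    · · · · · · · · · · ·
    · · · · · · · · · · ·
    · · · · · · · · · · ·
    · · · · · · · · · · ·
    · · · · · · · · · · ·
    · · · · · · · · · · ·

Result: 21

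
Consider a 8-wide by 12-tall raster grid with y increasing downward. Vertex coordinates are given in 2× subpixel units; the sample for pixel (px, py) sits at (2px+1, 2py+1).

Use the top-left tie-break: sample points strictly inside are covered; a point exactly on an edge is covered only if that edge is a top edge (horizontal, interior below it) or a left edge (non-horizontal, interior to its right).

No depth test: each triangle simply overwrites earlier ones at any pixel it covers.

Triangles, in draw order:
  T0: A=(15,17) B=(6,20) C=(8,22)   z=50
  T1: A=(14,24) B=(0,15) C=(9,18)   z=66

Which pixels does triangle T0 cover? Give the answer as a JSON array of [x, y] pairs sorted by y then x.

T0:
  2·area = 24  (B↔C swapped to make it positive)
  edge (15, 17)→(8, 22): d=(-7,5) right/bottom  bias=-1
  edge (8, 22)→(6, 20): d=(-2,-2) top-left  bias=+0
  edge (6, 20)→(15, 17): d=(9,-3) top-left  bias=+0
    (0,7)@(1, 15): e=[84,0,-60] → ·  [on edge]
    (1,8)@(3, 17): e=[60,0,-36] → ·  [on edge]
    (7,8)@(15, 17): e=[0,24,0] → ·  [on edge]
    (2,9)@(5, 19): e=[36,0,-12] → ·  [on edge]
    (4,9)@(9, 19): e=[16,8,0] → █  [on edge]
    (5,9)@(11, 19): e=[6,12,6] → █
    (6,9)@(13, 19): e=[-4,16,12] → ·
    (1,10)@(3, 21): e=[32,-8,0] → ·  [on edge]
    (3,10)@(7, 21): e=[12,0,12] → █  [on edge]
    (5,10)@(11, 21): e=[-8,8,24] → ·
    (3,11)@(7, 23): e=[-2,-4,30] → ·
    (4,11)@(9, 23): e=[-12,0,36] → ·  [on edge]
  covered (4 px):
    · · · · · · · ·
    · · · · · · · ·
    · · · · · · · ·
    · · · · · · · ·
    · · · · · · · ·
    · · · · · · · ·
    · · · · · · · ·
    · · · · · · · ·
    · · · · · · · ·
    · · · · █ █ · ·
    · · · █ █ · · ·
    · · · · · · · ·
T1:
  2·area = 39
  edge (14, 24)→(0, 15): d=(-14,-9) top-left  bias=+0
  edge (0, 15)→(9, 18): d=(9,3) right/bottom  bias=-1
  edge (9, 18)→(14, 24): d=(5,6) right/bottom  bias=-1
    (2,8)@(5, 17): e=[17,3,19] → █
    (3,8)@(7, 17): e=[35,-3,7] → ·
    (2,9)@(5, 19): e=[-11,21,29] → ·
    (3,9)@(7, 19): e=[7,15,17] → █
    (4,9)@(9, 19): e=[25,9,5] → █
    (5,9)@(11, 19): e=[43,3,-7] → ·
    (3,10)@(7, 21): e=[-21,33,27] → ·
    (4,10)@(9, 21): e=[-3,27,15] → ·
    (5,10)@(11, 21): e=[15,21,3] → █
    (6,10)@(13, 21): e=[33,15,-9] → ·
    (5,11)@(11, 23): e=[-13,39,13] → ·
    (6,11)@(13, 23): e=[5,33,1] → █
  covered (5 px):
    · · · · · · · ·
    · · · · · · · ·
    · · · · · · · ·
    · · · · · · · ·
    · · · · · · · ·
    · · · · · · · ·
    · · · · · · · ·
    · · · · · · · ·
    · · █ · · · · ·
    · · · █ █ · · ·
    · · · · · █ · ·
    · · · · · · █ ·

Result: [[4,9],[5,9],[3,10],[4,10]]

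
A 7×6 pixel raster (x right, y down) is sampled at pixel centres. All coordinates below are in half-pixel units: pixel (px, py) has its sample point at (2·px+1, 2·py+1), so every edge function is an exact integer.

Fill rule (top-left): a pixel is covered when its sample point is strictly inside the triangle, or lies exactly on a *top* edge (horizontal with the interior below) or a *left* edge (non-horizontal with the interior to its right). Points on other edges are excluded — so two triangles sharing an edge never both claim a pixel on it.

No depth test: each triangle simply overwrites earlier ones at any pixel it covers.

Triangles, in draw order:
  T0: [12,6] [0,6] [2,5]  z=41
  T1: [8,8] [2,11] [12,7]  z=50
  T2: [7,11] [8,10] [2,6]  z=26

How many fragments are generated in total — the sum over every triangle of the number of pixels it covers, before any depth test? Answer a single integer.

T0:
  2·area = 12
  edge (12, 6)→(0, 6): d=(-12,0) right/bottom  bias=-1
  edge (0, 6)→(2, 5): d=(2,-1) top-left  bias=+0
  edge (2, 5)→(12, 6): d=(10,1) right/bottom  bias=-1
  covered (0 px):
    · · · · · · ·
    · · · · · · ·
    · · · · · · ·
    · · · · · · ·
    · · · · · · ·
    · · · · · · ·
T1:
  2·area = 6  (B↔C swapped to make it positive)
  edge (8, 8)→(12, 7): d=(4,-1) top-left  bias=+0
  edge (12, 7)→(2, 11): d=(-10,4) right/bottom  bias=-1
  edge (2, 11)→(8, 8): d=(6,-3) top-left  bias=+0
    (3,4)@(7, 9): e=[3,0,3] → ·  [on edge]
  covered (0 px):
    · · · · · · ·
    · · · · · · ·
    · · · · · · ·
    · · · · · · ·
    · · · · · · ·
    · · · · · · ·
T2:
  2·area = 10  (B↔C swapped to make it positive)
  edge (7, 11)→(2, 6): d=(-5,-5) top-left  bias=+0
  edge (2, 6)→(8, 10): d=(6,4) right/bottom  bias=-1
  edge (8, 10)→(7, 11): d=(-1,1) right/bottom  bias=-1
    (0,2)@(1, 5): e=[0,-2,12] → ·  [on edge]
    (6,2)@(13, 5): e=[60,-50,0] → ·  [on edge]
    (1,3)@(3, 7): e=[0,2,8] → █  [on edge]
    (2,3)@(5, 7): e=[10,-6,6] → ·
    (5,3)@(11, 7): e=[40,-30,0] → ·  [on edge]
    (1,4)@(3, 9): e=[-10,14,6] → ·
    (2,4)@(5, 9): e=[0,6,4] → █  [on edge]
    (3,4)@(7, 9): e=[10,-2,2] → ·
    (4,4)@(9, 9): e=[20,-10,0] → ·  [on edge]
    (2,5)@(5, 11): e=[-10,18,2] → ·
    (3,5)@(7, 11): e=[0,10,0] → ·  [on edge]
  covered (2 px):
    · · · · · · ·
    · · · · · · ·
    · · · · · · ·
    · █ · · · · ·
    · · █ · · · ·
    · · · · · · ·

Result: 2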